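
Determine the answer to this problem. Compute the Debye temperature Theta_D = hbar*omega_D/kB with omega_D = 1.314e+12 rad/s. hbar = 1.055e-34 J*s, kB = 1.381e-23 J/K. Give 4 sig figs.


Step 1: hbar*omega_D = 1.055e-34 * 1.314e+12 = 1.386e-22 J
Step 2: Theta_D = 1.386e-22 / 1.381e-23
Step 3: Theta_D = 10.04 K

10.04


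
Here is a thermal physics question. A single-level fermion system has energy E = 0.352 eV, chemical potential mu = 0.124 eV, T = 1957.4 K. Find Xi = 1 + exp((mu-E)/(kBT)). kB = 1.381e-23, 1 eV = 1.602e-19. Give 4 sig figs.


Step 1: (mu - E) = 0.124 - 0.352 = -0.228 eV
Step 2: x = (mu-E)*eV/(kB*T) = -0.228*1.602e-19/(1.381e-23*1957.4) = -1.351
Step 3: exp(x) = 0.2589
Step 4: Xi = 1 + 0.2589 = 1.259

1.259


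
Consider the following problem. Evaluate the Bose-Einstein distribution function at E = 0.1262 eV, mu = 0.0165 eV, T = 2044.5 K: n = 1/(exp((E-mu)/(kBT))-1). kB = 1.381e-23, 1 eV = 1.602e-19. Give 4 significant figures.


Step 1: (E - mu) = 0.1097 eV
Step 2: x = (E-mu)*eV/(kB*T) = 0.1097*1.602e-19/(1.381e-23*2044.5) = 0.6224
Step 3: exp(x) = 1.863
Step 4: n = 1/(exp(x)-1) = 1.158

1.158


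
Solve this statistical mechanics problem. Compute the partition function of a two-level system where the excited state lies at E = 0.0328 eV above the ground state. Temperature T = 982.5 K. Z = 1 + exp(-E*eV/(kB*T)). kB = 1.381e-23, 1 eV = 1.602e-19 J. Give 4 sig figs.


Step 1: Compute beta*E = E*eV/(kB*T) = 0.0328*1.602e-19/(1.381e-23*982.5) = 0.3873
Step 2: exp(-beta*E) = exp(-0.3873) = 0.6789
Step 3: Z = 1 + 0.6789 = 1.679

1.679


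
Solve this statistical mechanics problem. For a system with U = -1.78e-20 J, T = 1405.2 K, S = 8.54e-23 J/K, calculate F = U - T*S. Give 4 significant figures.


Step 1: T*S = 1405.2 * 8.54e-23 = 1.2e-19 J
Step 2: F = U - T*S = -1.78e-20 - 1.2e-19
Step 3: F = -1.378e-19 J

-1.378e-19


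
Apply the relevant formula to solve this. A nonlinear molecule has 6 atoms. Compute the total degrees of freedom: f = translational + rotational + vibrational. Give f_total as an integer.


Step 1: Translational DOF = 3
Step 2: Rotational DOF (nonlinear) = 3
Step 3: Vibrational DOF = 3*6 - 6 = 12
Step 4: Total = 3 + 3 + 12 = 18

18


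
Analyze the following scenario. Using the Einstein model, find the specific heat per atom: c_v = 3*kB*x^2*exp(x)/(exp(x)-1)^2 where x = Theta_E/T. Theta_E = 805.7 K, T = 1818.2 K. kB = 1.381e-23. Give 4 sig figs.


Step 1: x = Theta_E/T = 805.7/1818.2 = 0.4431
Step 2: x^2 = 0.1964
Step 3: exp(x) = 1.558
Step 4: c_v = 3*1.381e-23*0.1964*1.558/(1.558-1)^2 = 4.076e-23

4.076e-23


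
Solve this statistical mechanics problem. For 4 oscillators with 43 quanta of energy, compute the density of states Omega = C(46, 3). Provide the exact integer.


Step 1: Use binomial coefficient C(46, 3)
Step 2: Numerator = 46! / 43!
Step 3: Denominator = 3!
Step 4: Omega = 15180

15180


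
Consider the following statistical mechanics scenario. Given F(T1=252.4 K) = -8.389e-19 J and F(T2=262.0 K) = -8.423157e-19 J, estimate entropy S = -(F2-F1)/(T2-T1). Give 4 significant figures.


Step 1: dF = F2 - F1 = -8.423157e-19 - (-8.389e-19) = -3.4157e-21 J
Step 2: dT = T2 - T1 = 262.0 - 252.4 = 9.6 K
Step 3: S = -dF/dT = -(-3.4157e-21)/9.6 = 3.558e-22 J/K

3.558e-22


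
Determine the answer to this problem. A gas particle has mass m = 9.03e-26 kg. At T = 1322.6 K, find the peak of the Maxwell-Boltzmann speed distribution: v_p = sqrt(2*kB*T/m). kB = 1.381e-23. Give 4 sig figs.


Step 1: Numerator = 2*kB*T = 2*1.381e-23*1322.6 = 3.653e-20
Step 2: Ratio = 3.653e-20 / 9.03e-26 = 4.045e+05
Step 3: v_p = sqrt(4.045e+05) = 636 m/s

636


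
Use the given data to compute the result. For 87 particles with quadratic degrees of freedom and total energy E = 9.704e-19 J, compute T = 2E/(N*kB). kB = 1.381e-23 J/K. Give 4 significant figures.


Step 1: Numerator = 2*E = 2*9.704e-19 = 1.941e-18 J
Step 2: Denominator = N*kB = 87*1.381e-23 = 1.201e-21
Step 3: T = 1.941e-18 / 1.201e-21 = 1615 K

1615


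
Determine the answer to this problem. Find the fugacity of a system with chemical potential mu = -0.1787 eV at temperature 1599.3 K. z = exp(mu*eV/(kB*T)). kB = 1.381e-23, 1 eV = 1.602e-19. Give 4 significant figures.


Step 1: Convert mu to Joules: -0.1787*1.602e-19 = -2.863e-20 J
Step 2: kB*T = 1.381e-23*1599.3 = 2.209e-20 J
Step 3: mu/(kB*T) = -1.296
Step 4: z = exp(-1.296) = 0.2736

0.2736


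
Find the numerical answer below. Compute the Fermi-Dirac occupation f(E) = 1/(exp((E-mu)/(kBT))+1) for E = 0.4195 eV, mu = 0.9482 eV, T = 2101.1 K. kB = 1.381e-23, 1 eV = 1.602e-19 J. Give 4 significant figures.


Step 1: (E - mu) = 0.4195 - 0.9482 = -0.5287 eV
Step 2: Convert: (E-mu)*eV = -8.47e-20 J
Step 3: x = (E-mu)*eV/(kB*T) = -2.919
Step 4: f = 1/(exp(-2.919)+1) = 0.9488

0.9488


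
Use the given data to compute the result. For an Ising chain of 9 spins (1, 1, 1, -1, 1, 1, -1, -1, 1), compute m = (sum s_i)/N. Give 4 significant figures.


Step 1: Count up spins (+1): 6, down spins (-1): 3
Step 2: Total magnetization M = 6 - 3 = 3
Step 3: m = M/N = 3/9 = 0.3333

0.3333


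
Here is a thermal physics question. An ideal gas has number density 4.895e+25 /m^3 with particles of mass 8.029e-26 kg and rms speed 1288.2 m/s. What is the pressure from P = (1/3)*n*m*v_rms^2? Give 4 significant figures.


Step 1: v_rms^2 = 1288.2^2 = 1.659e+06
Step 2: n*m = 4.895e+25*8.029e-26 = 3.93
Step 3: P = (1/3)*3.93*1.659e+06 = 2.174e+06 Pa

2.174e+06


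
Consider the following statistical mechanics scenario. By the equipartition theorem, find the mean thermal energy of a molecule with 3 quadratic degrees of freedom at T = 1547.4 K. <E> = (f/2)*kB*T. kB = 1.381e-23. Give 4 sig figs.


Step 1: f/2 = 3/2 = 1.5
Step 2: kB*T = 1.381e-23 * 1547.4 = 2.137e-20
Step 3: <E> = 1.5 * 2.137e-20 = 3.205e-20 J

3.205e-20


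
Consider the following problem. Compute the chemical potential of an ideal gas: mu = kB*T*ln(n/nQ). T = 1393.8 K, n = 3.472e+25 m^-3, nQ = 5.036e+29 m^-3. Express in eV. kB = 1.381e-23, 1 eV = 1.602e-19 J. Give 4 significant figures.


Step 1: n/nQ = 3.472e+25/5.036e+29 = 6.894e-05
Step 2: ln(n/nQ) = -9.582
Step 3: mu = kB*T*ln(n/nQ) = 1.925e-20*-9.582 = -1.844e-19 J
Step 4: Convert to eV: -1.844e-19/1.602e-19 = -1.151 eV

-1.151


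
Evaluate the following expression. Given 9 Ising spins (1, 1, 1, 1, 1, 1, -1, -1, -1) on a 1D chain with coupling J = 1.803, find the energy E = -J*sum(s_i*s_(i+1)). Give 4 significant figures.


Step 1: Nearest-neighbor products: 1, 1, 1, 1, 1, -1, 1, 1
Step 2: Sum of products = 6
Step 3: E = -1.803 * 6 = -10.82

-10.82


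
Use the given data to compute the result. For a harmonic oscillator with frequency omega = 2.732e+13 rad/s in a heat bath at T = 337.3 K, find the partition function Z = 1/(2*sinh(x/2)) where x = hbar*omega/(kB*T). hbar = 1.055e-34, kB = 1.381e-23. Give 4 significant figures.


Step 1: Compute x = hbar*omega/(kB*T) = 1.055e-34*2.732e+13/(1.381e-23*337.3) = 0.6188
Step 2: x/2 = 0.3094
Step 3: sinh(x/2) = 0.3143
Step 4: Z = 1/(2*0.3143) = 1.591

1.591


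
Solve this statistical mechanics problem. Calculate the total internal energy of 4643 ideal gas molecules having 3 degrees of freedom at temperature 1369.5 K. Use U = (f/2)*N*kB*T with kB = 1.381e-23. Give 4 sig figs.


Step 1: f/2 = 3/2 = 1.5
Step 2: N*kB*T = 4643*1.381e-23*1369.5 = 8.781e-17
Step 3: U = 1.5 * 8.781e-17 = 1.317e-16 J

1.317e-16


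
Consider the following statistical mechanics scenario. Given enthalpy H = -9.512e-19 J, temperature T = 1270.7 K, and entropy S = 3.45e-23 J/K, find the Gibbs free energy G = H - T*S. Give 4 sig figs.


Step 1: T*S = 1270.7 * 3.45e-23 = 4.384e-20 J
Step 2: G = H - T*S = -9.512e-19 - 4.384e-20
Step 3: G = -9.95e-19 J

-9.95e-19


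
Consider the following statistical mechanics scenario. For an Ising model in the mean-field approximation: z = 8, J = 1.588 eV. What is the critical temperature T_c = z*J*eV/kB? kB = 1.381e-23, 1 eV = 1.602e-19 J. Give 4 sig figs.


Step 1: z*J = 8*1.588 = 12.7 eV
Step 2: Convert to Joules: 12.7*1.602e-19 = 2.035e-18 J
Step 3: T_c = 2.035e-18 / 1.381e-23 = 1.474e+05 K

1.474e+05


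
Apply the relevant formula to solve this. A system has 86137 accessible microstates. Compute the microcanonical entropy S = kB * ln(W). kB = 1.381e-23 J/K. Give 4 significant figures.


Step 1: ln(W) = ln(86137) = 11.36
Step 2: S = kB * ln(W) = 1.381e-23 * 11.36
Step 3: S = 1.569e-22 J/K

1.569e-22


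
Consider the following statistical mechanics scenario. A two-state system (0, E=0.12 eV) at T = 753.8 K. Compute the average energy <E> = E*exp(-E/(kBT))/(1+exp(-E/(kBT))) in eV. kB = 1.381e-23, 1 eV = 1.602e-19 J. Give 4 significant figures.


Step 1: beta*E = 0.12*1.602e-19/(1.381e-23*753.8) = 1.847
Step 2: exp(-beta*E) = 0.1578
Step 3: <E> = 0.12*0.1578/(1+0.1578) = 0.01635 eV

0.01635


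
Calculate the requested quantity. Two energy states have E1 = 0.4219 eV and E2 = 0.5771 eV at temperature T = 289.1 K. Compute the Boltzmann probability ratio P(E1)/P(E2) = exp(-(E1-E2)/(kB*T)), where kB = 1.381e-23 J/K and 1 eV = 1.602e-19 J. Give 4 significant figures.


Step 1: Compute energy difference dE = E1 - E2 = 0.4219 - 0.5771 = -0.1552 eV
Step 2: Convert to Joules: dE_J = -0.1552 * 1.602e-19 = -2.486e-20 J
Step 3: Compute exponent = -dE_J / (kB * T) = -(-2.486e-20) / (1.381e-23 * 289.1) = 6.227
Step 4: P(E1)/P(E2) = exp(6.227) = 506.5

506.5


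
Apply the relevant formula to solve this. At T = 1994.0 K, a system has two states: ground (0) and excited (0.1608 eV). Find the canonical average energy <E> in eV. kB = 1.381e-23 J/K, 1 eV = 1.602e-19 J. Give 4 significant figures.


Step 1: beta*E = 0.1608*1.602e-19/(1.381e-23*1994.0) = 0.9355
Step 2: exp(-beta*E) = 0.3924
Step 3: <E> = 0.1608*0.3924/(1+0.3924) = 0.04532 eV

0.04532


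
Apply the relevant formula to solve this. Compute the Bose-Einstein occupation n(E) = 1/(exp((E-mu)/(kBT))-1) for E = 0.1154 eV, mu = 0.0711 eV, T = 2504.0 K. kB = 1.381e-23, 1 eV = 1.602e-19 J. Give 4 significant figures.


Step 1: (E - mu) = 0.0443 eV
Step 2: x = (E-mu)*eV/(kB*T) = 0.0443*1.602e-19/(1.381e-23*2504.0) = 0.2052
Step 3: exp(x) = 1.228
Step 4: n = 1/(exp(x)-1) = 4.39

4.39


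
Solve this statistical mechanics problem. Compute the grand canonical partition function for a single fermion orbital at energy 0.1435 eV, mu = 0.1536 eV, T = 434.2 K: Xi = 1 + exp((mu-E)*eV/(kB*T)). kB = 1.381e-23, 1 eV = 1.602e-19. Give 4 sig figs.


Step 1: (mu - E) = 0.1536 - 0.1435 = 0.0101 eV
Step 2: x = (mu-E)*eV/(kB*T) = 0.0101*1.602e-19/(1.381e-23*434.2) = 0.2698
Step 3: exp(x) = 1.31
Step 4: Xi = 1 + 1.31 = 2.31

2.31


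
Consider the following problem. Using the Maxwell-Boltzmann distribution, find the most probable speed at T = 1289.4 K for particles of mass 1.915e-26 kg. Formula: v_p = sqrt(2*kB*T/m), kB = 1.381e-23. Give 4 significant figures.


Step 1: Numerator = 2*kB*T = 2*1.381e-23*1289.4 = 3.561e-20
Step 2: Ratio = 3.561e-20 / 1.915e-26 = 1.86e+06
Step 3: v_p = sqrt(1.86e+06) = 1364 m/s

1364


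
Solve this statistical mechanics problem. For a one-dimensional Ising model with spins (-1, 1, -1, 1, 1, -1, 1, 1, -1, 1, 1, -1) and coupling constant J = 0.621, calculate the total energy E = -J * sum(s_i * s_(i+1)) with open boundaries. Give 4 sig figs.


Step 1: Nearest-neighbor products: -1, -1, -1, 1, -1, -1, 1, -1, -1, 1, -1
Step 2: Sum of products = -5
Step 3: E = -0.621 * -5 = 3.105

3.105


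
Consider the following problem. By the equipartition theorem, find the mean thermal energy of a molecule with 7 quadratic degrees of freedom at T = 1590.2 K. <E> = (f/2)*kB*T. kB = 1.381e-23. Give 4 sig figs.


Step 1: f/2 = 7/2 = 3.5
Step 2: kB*T = 1.381e-23 * 1590.2 = 2.196e-20
Step 3: <E> = 3.5 * 2.196e-20 = 7.686e-20 J

7.686e-20


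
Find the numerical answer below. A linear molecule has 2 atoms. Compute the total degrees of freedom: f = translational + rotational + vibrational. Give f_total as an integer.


Step 1: Translational DOF = 3
Step 2: Rotational DOF (linear) = 2
Step 3: Vibrational DOF = 3*2 - 5 = 1
Step 4: Total = 3 + 2 + 1 = 6

6


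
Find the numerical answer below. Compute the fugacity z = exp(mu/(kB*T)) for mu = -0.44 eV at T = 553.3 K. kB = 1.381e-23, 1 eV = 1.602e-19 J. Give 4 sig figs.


Step 1: Convert mu to Joules: -0.44*1.602e-19 = -7.049e-20 J
Step 2: kB*T = 1.381e-23*553.3 = 7.641e-21 J
Step 3: mu/(kB*T) = -9.225
Step 4: z = exp(-9.225) = 9.856e-05

9.856e-05


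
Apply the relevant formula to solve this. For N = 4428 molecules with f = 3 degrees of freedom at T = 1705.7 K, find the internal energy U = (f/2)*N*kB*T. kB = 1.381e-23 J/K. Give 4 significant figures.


Step 1: f/2 = 3/2 = 1.5
Step 2: N*kB*T = 4428*1.381e-23*1705.7 = 1.043e-16
Step 3: U = 1.5 * 1.043e-16 = 1.565e-16 J

1.565e-16


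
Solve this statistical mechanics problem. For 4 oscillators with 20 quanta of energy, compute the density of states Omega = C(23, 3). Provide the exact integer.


Step 1: Use binomial coefficient C(23, 3)
Step 2: Numerator = 23! / 20!
Step 3: Denominator = 3!
Step 4: Omega = 1771

1771


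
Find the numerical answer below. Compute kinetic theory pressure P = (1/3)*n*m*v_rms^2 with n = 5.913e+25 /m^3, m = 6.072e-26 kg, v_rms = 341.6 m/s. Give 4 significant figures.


Step 1: v_rms^2 = 341.6^2 = 1.167e+05
Step 2: n*m = 5.913e+25*6.072e-26 = 3.59
Step 3: P = (1/3)*3.59*1.167e+05 = 1.397e+05 Pa

1.397e+05


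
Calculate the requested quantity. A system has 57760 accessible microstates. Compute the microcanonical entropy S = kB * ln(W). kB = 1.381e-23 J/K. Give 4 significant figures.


Step 1: ln(W) = ln(57760) = 10.96
Step 2: S = kB * ln(W) = 1.381e-23 * 10.96
Step 3: S = 1.514e-22 J/K

1.514e-22


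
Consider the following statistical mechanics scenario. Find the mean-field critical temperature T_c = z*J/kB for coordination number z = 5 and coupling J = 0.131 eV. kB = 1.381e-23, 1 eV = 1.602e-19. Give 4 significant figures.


Step 1: z*J = 5*0.131 = 0.655 eV
Step 2: Convert to Joules: 0.655*1.602e-19 = 1.049e-19 J
Step 3: T_c = 1.049e-19 / 1.381e-23 = 7598 K

7598


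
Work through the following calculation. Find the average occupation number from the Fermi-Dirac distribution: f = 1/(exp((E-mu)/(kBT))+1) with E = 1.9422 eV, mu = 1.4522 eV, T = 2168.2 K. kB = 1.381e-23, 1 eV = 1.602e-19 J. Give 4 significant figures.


Step 1: (E - mu) = 1.9422 - 1.4522 = 0.49 eV
Step 2: Convert: (E-mu)*eV = 7.85e-20 J
Step 3: x = (E-mu)*eV/(kB*T) = 2.622
Step 4: f = 1/(exp(2.622)+1) = 0.06776

0.06776


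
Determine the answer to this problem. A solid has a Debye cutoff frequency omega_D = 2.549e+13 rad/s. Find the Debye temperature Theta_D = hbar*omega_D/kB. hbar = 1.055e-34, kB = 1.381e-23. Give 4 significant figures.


Step 1: hbar*omega_D = 1.055e-34 * 2.549e+13 = 2.689e-21 J
Step 2: Theta_D = 2.689e-21 / 1.381e-23
Step 3: Theta_D = 194.7 K

194.7


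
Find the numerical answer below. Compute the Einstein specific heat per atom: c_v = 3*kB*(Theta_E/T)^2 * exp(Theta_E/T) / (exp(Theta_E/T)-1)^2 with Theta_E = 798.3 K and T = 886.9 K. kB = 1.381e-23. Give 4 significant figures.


Step 1: x = Theta_E/T = 798.3/886.9 = 0.9001
Step 2: x^2 = 0.8102
Step 3: exp(x) = 2.46
Step 4: c_v = 3*1.381e-23*0.8102*2.46/(2.46-1)^2 = 3.874e-23

3.874e-23


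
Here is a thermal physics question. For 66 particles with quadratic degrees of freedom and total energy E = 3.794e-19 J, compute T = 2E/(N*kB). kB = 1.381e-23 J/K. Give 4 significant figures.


Step 1: Numerator = 2*E = 2*3.794e-19 = 7.588e-19 J
Step 2: Denominator = N*kB = 66*1.381e-23 = 9.115e-22
Step 3: T = 7.588e-19 / 9.115e-22 = 832.5 K

832.5


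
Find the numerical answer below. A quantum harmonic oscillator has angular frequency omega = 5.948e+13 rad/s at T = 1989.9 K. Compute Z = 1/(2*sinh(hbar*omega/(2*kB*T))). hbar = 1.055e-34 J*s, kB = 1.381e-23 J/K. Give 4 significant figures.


Step 1: Compute x = hbar*omega/(kB*T) = 1.055e-34*5.948e+13/(1.381e-23*1989.9) = 0.2283
Step 2: x/2 = 0.1142
Step 3: sinh(x/2) = 0.1144
Step 4: Z = 1/(2*0.1144) = 4.37

4.37


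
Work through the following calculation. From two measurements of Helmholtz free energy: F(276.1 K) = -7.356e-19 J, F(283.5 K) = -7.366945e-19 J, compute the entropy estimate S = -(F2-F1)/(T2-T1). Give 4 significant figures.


Step 1: dF = F2 - F1 = -7.366945e-19 - (-7.356e-19) = -1.0945e-21 J
Step 2: dT = T2 - T1 = 283.5 - 276.1 = 7.4 K
Step 3: S = -dF/dT = -(-1.0945e-21)/7.4 = 1.479e-22 J/K

1.479e-22


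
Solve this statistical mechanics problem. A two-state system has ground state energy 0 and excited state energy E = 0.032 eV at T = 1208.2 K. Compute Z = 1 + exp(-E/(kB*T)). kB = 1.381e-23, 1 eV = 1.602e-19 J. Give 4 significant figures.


Step 1: Compute beta*E = E*eV/(kB*T) = 0.032*1.602e-19/(1.381e-23*1208.2) = 0.3072
Step 2: exp(-beta*E) = exp(-0.3072) = 0.7355
Step 3: Z = 1 + 0.7355 = 1.735

1.735


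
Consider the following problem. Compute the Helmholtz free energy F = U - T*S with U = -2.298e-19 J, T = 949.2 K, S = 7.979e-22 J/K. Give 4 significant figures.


Step 1: T*S = 949.2 * 7.979e-22 = 7.574e-19 J
Step 2: F = U - T*S = -2.298e-19 - 7.574e-19
Step 3: F = -9.872e-19 J

-9.872e-19


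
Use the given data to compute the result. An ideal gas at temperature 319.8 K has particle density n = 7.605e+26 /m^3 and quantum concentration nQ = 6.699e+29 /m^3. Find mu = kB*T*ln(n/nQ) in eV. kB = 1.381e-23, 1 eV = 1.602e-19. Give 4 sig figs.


Step 1: n/nQ = 7.605e+26/6.699e+29 = 0.001135
Step 2: ln(n/nQ) = -6.781
Step 3: mu = kB*T*ln(n/nQ) = 4.416e-21*-6.781 = -2.995e-20 J
Step 4: Convert to eV: -2.995e-20/1.602e-19 = -0.1869 eV

-0.1869


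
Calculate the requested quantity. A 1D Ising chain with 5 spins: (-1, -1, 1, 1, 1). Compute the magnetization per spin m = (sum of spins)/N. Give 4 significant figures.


Step 1: Count up spins (+1): 3, down spins (-1): 2
Step 2: Total magnetization M = 3 - 2 = 1
Step 3: m = M/N = 1/5 = 0.2

0.2


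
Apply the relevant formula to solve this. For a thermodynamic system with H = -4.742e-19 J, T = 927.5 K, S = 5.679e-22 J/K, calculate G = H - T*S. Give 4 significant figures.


Step 1: T*S = 927.5 * 5.679e-22 = 5.267e-19 J
Step 2: G = H - T*S = -4.742e-19 - 5.267e-19
Step 3: G = -1.001e-18 J

-1.001e-18


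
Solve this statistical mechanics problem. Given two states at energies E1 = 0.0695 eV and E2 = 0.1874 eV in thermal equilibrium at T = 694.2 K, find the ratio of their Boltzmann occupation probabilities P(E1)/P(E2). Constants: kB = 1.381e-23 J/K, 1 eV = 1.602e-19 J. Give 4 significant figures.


Step 1: Compute energy difference dE = E1 - E2 = 0.0695 - 0.1874 = -0.1179 eV
Step 2: Convert to Joules: dE_J = -0.1179 * 1.602e-19 = -1.889e-20 J
Step 3: Compute exponent = -dE_J / (kB * T) = -(-1.889e-20) / (1.381e-23 * 694.2) = 1.97
Step 4: P(E1)/P(E2) = exp(1.97) = 7.172

7.172


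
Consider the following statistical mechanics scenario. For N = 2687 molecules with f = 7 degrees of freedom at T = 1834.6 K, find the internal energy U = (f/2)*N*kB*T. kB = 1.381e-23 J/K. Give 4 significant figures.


Step 1: f/2 = 7/2 = 3.5
Step 2: N*kB*T = 2687*1.381e-23*1834.6 = 6.808e-17
Step 3: U = 3.5 * 6.808e-17 = 2.383e-16 J

2.383e-16


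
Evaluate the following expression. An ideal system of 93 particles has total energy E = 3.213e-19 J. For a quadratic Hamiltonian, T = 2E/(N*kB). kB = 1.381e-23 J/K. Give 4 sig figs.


Step 1: Numerator = 2*E = 2*3.213e-19 = 6.426e-19 J
Step 2: Denominator = N*kB = 93*1.381e-23 = 1.284e-21
Step 3: T = 6.426e-19 / 1.284e-21 = 500.3 K

500.3


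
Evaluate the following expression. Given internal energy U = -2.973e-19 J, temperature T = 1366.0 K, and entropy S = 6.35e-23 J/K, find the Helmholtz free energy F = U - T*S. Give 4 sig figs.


Step 1: T*S = 1366.0 * 6.35e-23 = 8.674e-20 J
Step 2: F = U - T*S = -2.973e-19 - 8.674e-20
Step 3: F = -3.84e-19 J

-3.84e-19


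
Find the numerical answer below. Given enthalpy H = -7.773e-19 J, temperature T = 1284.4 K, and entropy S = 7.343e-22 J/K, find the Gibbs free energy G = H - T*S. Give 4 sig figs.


Step 1: T*S = 1284.4 * 7.343e-22 = 9.431e-19 J
Step 2: G = H - T*S = -7.773e-19 - 9.431e-19
Step 3: G = -1.72e-18 J

-1.72e-18


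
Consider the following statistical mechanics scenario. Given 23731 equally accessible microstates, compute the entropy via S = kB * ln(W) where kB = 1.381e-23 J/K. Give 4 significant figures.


Step 1: ln(W) = ln(23731) = 10.07
Step 2: S = kB * ln(W) = 1.381e-23 * 10.07
Step 3: S = 1.391e-22 J/K

1.391e-22


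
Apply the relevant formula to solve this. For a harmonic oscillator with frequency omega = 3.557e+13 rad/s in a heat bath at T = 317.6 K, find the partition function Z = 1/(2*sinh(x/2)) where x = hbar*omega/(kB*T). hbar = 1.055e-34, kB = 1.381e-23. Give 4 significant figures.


Step 1: Compute x = hbar*omega/(kB*T) = 1.055e-34*3.557e+13/(1.381e-23*317.6) = 0.8556
Step 2: x/2 = 0.4278
Step 3: sinh(x/2) = 0.441
Step 4: Z = 1/(2*0.441) = 1.134

1.134


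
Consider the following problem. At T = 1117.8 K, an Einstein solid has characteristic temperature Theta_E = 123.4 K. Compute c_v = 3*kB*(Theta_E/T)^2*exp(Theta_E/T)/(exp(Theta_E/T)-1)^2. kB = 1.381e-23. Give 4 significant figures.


Step 1: x = Theta_E/T = 123.4/1117.8 = 0.1104
Step 2: x^2 = 0.01219
Step 3: exp(x) = 1.117
Step 4: c_v = 3*1.381e-23*0.01219*1.117/(1.117-1)^2 = 4.139e-23

4.139e-23


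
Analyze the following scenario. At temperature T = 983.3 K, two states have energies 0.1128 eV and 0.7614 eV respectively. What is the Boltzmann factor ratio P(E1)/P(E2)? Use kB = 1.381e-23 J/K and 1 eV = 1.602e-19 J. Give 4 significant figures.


Step 1: Compute energy difference dE = E1 - E2 = 0.1128 - 0.7614 = -0.6486 eV
Step 2: Convert to Joules: dE_J = -0.6486 * 1.602e-19 = -1.039e-19 J
Step 3: Compute exponent = -dE_J / (kB * T) = -(-1.039e-19) / (1.381e-23 * 983.3) = 7.652
Step 4: P(E1)/P(E2) = exp(7.652) = 2104

2104


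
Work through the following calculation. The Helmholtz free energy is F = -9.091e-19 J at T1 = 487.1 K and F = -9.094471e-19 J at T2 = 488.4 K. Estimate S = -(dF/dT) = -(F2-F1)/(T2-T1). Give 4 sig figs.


Step 1: dF = F2 - F1 = -9.094471e-19 - (-9.091e-19) = -3.471e-22 J
Step 2: dT = T2 - T1 = 488.4 - 487.1 = 1.3 K
Step 3: S = -dF/dT = -(-3.471e-22)/1.3 = 2.67e-22 J/K

2.67e-22


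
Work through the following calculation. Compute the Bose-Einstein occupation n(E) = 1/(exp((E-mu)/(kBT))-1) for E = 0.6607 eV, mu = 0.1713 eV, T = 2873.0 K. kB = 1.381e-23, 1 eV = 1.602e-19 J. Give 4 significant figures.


Step 1: (E - mu) = 0.4894 eV
Step 2: x = (E-mu)*eV/(kB*T) = 0.4894*1.602e-19/(1.381e-23*2873.0) = 1.976
Step 3: exp(x) = 7.214
Step 4: n = 1/(exp(x)-1) = 0.1609

0.1609


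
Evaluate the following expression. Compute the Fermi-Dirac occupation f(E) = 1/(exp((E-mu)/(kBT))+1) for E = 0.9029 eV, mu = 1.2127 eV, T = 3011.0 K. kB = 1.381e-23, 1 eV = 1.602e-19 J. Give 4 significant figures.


Step 1: (E - mu) = 0.9029 - 1.2127 = -0.3098 eV
Step 2: Convert: (E-mu)*eV = -4.963e-20 J
Step 3: x = (E-mu)*eV/(kB*T) = -1.194
Step 4: f = 1/(exp(-1.194)+1) = 0.7674

0.7674


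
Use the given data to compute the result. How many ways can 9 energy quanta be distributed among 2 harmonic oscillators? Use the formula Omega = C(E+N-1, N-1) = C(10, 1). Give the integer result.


Step 1: Use binomial coefficient C(10, 1)
Step 2: Numerator = 10! / 9!
Step 3: Denominator = 1!
Step 4: Omega = 10

10


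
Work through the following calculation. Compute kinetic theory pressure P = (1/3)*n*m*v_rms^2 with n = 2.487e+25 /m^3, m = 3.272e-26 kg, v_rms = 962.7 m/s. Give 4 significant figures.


Step 1: v_rms^2 = 962.7^2 = 9.268e+05
Step 2: n*m = 2.487e+25*3.272e-26 = 0.8137
Step 3: P = (1/3)*0.8137*9.268e+05 = 2.514e+05 Pa

2.514e+05


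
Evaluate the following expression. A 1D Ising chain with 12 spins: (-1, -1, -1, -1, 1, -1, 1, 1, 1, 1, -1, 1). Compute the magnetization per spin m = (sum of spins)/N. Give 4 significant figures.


Step 1: Count up spins (+1): 6, down spins (-1): 6
Step 2: Total magnetization M = 6 - 6 = 0
Step 3: m = M/N = 0/12 = 0

0


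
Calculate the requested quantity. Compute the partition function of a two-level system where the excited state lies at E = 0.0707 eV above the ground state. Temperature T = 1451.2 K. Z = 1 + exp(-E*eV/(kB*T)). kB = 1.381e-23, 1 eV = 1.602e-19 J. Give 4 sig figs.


Step 1: Compute beta*E = E*eV/(kB*T) = 0.0707*1.602e-19/(1.381e-23*1451.2) = 0.5651
Step 2: exp(-beta*E) = exp(-0.5651) = 0.5683
Step 3: Z = 1 + 0.5683 = 1.568

1.568


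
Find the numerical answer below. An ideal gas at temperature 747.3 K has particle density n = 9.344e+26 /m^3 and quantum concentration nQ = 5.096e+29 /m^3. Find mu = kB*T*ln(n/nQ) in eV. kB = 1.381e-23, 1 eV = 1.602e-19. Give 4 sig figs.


Step 1: n/nQ = 9.344e+26/5.096e+29 = 0.001834
Step 2: ln(n/nQ) = -6.301
Step 3: mu = kB*T*ln(n/nQ) = 1.032e-20*-6.301 = -6.503e-20 J
Step 4: Convert to eV: -6.503e-20/1.602e-19 = -0.4059 eV

-0.4059


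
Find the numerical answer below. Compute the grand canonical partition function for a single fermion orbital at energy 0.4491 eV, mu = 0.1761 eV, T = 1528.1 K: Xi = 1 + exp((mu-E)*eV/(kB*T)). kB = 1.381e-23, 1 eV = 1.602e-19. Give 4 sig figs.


Step 1: (mu - E) = 0.1761 - 0.4491 = -0.273 eV
Step 2: x = (mu-E)*eV/(kB*T) = -0.273*1.602e-19/(1.381e-23*1528.1) = -2.072
Step 3: exp(x) = 0.1259
Step 4: Xi = 1 + 0.1259 = 1.126

1.126


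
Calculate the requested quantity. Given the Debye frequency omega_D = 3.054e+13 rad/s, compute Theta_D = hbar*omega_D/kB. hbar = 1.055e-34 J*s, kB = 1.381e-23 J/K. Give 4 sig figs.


Step 1: hbar*omega_D = 1.055e-34 * 3.054e+13 = 3.222e-21 J
Step 2: Theta_D = 3.222e-21 / 1.381e-23
Step 3: Theta_D = 233.3 K

233.3


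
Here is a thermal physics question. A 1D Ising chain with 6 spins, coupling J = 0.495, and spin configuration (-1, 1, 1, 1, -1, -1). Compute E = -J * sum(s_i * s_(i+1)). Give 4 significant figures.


Step 1: Nearest-neighbor products: -1, 1, 1, -1, 1
Step 2: Sum of products = 1
Step 3: E = -0.495 * 1 = -0.495

-0.495


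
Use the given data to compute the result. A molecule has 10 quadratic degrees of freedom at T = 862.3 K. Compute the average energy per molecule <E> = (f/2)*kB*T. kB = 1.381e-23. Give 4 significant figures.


Step 1: f/2 = 10/2 = 5
Step 2: kB*T = 1.381e-23 * 862.3 = 1.191e-20
Step 3: <E> = 5 * 1.191e-20 = 5.954e-20 J

5.954e-20


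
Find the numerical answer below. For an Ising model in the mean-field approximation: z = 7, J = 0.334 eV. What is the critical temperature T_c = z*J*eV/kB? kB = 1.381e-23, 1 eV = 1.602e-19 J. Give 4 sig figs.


Step 1: z*J = 7*0.334 = 2.338 eV
Step 2: Convert to Joules: 2.338*1.602e-19 = 3.745e-19 J
Step 3: T_c = 3.745e-19 / 1.381e-23 = 2.712e+04 K

2.712e+04


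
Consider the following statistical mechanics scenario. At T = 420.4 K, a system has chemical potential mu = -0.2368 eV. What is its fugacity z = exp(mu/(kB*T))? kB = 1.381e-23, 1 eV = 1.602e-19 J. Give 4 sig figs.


Step 1: Convert mu to Joules: -0.2368*1.602e-19 = -3.794e-20 J
Step 2: kB*T = 1.381e-23*420.4 = 5.806e-21 J
Step 3: mu/(kB*T) = -6.534
Step 4: z = exp(-6.534) = 0.001453

0.001453


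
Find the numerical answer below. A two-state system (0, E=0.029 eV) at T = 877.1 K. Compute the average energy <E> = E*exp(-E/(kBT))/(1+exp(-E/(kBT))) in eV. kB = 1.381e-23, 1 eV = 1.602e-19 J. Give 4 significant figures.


Step 1: beta*E = 0.029*1.602e-19/(1.381e-23*877.1) = 0.3835
Step 2: exp(-beta*E) = 0.6814
Step 3: <E> = 0.029*0.6814/(1+0.6814) = 0.01175 eV

0.01175


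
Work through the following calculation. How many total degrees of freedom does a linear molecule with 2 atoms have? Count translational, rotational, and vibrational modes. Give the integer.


Step 1: Translational DOF = 3
Step 2: Rotational DOF (linear) = 2
Step 3: Vibrational DOF = 3*2 - 5 = 1
Step 4: Total = 3 + 2 + 1 = 6

6


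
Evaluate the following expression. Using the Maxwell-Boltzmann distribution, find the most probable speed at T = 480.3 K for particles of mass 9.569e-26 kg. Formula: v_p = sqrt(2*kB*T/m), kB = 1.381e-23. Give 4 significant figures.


Step 1: Numerator = 2*kB*T = 2*1.381e-23*480.3 = 1.327e-20
Step 2: Ratio = 1.327e-20 / 9.569e-26 = 1.386e+05
Step 3: v_p = sqrt(1.386e+05) = 372.3 m/s

372.3


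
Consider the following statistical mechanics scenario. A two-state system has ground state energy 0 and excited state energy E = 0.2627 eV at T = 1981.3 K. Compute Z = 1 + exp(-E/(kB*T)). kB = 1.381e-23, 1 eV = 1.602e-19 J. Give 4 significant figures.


Step 1: Compute beta*E = E*eV/(kB*T) = 0.2627*1.602e-19/(1.381e-23*1981.3) = 1.538
Step 2: exp(-beta*E) = exp(-1.538) = 0.2148
Step 3: Z = 1 + 0.2148 = 1.215

1.215


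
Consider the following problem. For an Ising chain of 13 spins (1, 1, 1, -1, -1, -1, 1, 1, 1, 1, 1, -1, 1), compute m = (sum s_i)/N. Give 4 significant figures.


Step 1: Count up spins (+1): 9, down spins (-1): 4
Step 2: Total magnetization M = 9 - 4 = 5
Step 3: m = M/N = 5/13 = 0.3846

0.3846


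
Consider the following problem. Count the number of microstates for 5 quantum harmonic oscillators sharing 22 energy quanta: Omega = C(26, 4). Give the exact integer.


Step 1: Use binomial coefficient C(26, 4)
Step 2: Numerator = 26! / 22!
Step 3: Denominator = 4!
Step 4: Omega = 14950

14950


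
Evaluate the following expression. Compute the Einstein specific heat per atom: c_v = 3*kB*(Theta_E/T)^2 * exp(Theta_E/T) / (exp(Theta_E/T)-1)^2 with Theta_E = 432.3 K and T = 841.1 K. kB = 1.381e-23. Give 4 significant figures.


Step 1: x = Theta_E/T = 432.3/841.1 = 0.514
Step 2: x^2 = 0.2642
Step 3: exp(x) = 1.672
Step 4: c_v = 3*1.381e-23*0.2642*1.672/(1.672-1)^2 = 4.053e-23

4.053e-23


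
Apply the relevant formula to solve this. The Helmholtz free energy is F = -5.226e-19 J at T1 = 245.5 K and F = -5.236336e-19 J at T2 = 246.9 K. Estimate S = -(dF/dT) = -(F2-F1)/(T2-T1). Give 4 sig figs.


Step 1: dF = F2 - F1 = -5.236336e-19 - (-5.226e-19) = -1.0336e-21 J
Step 2: dT = T2 - T1 = 246.9 - 245.5 = 1.4 K
Step 3: S = -dF/dT = -(-1.0336e-21)/1.4 = 7.383e-22 J/K

7.383e-22


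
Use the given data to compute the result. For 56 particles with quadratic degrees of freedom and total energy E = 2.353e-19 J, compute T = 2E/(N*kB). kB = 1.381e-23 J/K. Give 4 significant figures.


Step 1: Numerator = 2*E = 2*2.353e-19 = 4.706e-19 J
Step 2: Denominator = N*kB = 56*1.381e-23 = 7.734e-22
Step 3: T = 4.706e-19 / 7.734e-22 = 608.5 K

608.5


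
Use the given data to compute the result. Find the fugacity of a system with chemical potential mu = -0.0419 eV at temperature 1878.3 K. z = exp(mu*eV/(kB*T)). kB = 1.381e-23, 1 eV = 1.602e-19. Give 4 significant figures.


Step 1: Convert mu to Joules: -0.0419*1.602e-19 = -6.712e-21 J
Step 2: kB*T = 1.381e-23*1878.3 = 2.594e-20 J
Step 3: mu/(kB*T) = -0.2588
Step 4: z = exp(-0.2588) = 0.772

0.772


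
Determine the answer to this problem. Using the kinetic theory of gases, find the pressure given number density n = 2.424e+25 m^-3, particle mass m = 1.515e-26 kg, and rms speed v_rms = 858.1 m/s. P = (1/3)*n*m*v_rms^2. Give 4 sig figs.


Step 1: v_rms^2 = 858.1^2 = 7.363e+05
Step 2: n*m = 2.424e+25*1.515e-26 = 0.3672
Step 3: P = (1/3)*0.3672*7.363e+05 = 9.014e+04 Pa

9.014e+04


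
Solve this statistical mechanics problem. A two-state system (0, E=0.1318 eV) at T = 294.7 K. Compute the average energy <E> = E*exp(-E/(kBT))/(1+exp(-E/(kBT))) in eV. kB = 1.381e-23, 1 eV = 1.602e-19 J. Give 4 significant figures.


Step 1: beta*E = 0.1318*1.602e-19/(1.381e-23*294.7) = 5.188
Step 2: exp(-beta*E) = 0.005583
Step 3: <E> = 0.1318*0.005583/(1+0.005583) = 0.0007317 eV

0.0007317


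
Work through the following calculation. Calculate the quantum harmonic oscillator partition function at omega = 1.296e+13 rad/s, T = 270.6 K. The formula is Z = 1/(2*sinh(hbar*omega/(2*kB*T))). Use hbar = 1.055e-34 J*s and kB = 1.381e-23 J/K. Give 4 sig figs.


Step 1: Compute x = hbar*omega/(kB*T) = 1.055e-34*1.296e+13/(1.381e-23*270.6) = 0.3659
Step 2: x/2 = 0.1829
Step 3: sinh(x/2) = 0.184
Step 4: Z = 1/(2*0.184) = 2.718

2.718


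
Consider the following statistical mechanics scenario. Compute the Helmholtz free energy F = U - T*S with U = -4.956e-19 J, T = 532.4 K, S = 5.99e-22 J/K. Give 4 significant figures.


Step 1: T*S = 532.4 * 5.99e-22 = 3.189e-19 J
Step 2: F = U - T*S = -4.956e-19 - 3.189e-19
Step 3: F = -8.145e-19 J

-8.145e-19


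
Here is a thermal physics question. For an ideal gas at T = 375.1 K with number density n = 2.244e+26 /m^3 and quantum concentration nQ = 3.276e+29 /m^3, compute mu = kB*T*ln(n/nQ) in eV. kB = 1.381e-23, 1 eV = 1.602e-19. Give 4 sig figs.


Step 1: n/nQ = 2.244e+26/3.276e+29 = 0.000685
Step 2: ln(n/nQ) = -7.286
Step 3: mu = kB*T*ln(n/nQ) = 5.18e-21*-7.286 = -3.774e-20 J
Step 4: Convert to eV: -3.774e-20/1.602e-19 = -0.2356 eV

-0.2356


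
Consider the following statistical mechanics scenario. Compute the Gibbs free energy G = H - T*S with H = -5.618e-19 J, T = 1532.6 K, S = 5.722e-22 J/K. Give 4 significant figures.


Step 1: T*S = 1532.6 * 5.722e-22 = 8.77e-19 J
Step 2: G = H - T*S = -5.618e-19 - 8.77e-19
Step 3: G = -1.439e-18 J

-1.439e-18


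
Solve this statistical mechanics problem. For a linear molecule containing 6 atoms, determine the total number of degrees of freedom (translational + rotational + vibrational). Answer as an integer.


Step 1: Translational DOF = 3
Step 2: Rotational DOF (linear) = 2
Step 3: Vibrational DOF = 3*6 - 5 = 13
Step 4: Total = 3 + 2 + 13 = 18

18


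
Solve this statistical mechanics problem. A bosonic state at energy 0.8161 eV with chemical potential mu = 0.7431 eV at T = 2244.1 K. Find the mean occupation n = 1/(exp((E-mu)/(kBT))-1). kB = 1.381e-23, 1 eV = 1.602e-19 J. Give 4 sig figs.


Step 1: (E - mu) = 0.073 eV
Step 2: x = (E-mu)*eV/(kB*T) = 0.073*1.602e-19/(1.381e-23*2244.1) = 0.3774
Step 3: exp(x) = 1.458
Step 4: n = 1/(exp(x)-1) = 2.181

2.181


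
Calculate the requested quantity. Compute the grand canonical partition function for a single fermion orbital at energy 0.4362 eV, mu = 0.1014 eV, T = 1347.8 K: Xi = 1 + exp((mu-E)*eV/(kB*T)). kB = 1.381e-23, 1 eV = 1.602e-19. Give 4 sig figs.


Step 1: (mu - E) = 0.1014 - 0.4362 = -0.3348 eV
Step 2: x = (mu-E)*eV/(kB*T) = -0.3348*1.602e-19/(1.381e-23*1347.8) = -2.882
Step 3: exp(x) = 0.05605
Step 4: Xi = 1 + 0.05605 = 1.056

1.056


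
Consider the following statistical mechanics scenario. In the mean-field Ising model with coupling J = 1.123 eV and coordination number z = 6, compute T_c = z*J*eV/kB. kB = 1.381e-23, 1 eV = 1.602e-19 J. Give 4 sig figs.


Step 1: z*J = 6*1.123 = 6.738 eV
Step 2: Convert to Joules: 6.738*1.602e-19 = 1.079e-18 J
Step 3: T_c = 1.079e-18 / 1.381e-23 = 7.816e+04 K

7.816e+04


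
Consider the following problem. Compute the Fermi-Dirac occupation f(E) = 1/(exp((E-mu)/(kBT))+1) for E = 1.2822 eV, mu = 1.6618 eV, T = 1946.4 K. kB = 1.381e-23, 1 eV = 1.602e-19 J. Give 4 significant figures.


Step 1: (E - mu) = 1.2822 - 1.6618 = -0.3796 eV
Step 2: Convert: (E-mu)*eV = -6.081e-20 J
Step 3: x = (E-mu)*eV/(kB*T) = -2.262
Step 4: f = 1/(exp(-2.262)+1) = 0.9057

0.9057


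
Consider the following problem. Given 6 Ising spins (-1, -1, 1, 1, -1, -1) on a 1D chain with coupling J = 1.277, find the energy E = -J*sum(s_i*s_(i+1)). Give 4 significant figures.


Step 1: Nearest-neighbor products: 1, -1, 1, -1, 1
Step 2: Sum of products = 1
Step 3: E = -1.277 * 1 = -1.277

-1.277


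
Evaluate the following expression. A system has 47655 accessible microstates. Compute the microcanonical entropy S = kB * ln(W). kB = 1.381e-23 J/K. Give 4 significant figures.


Step 1: ln(W) = ln(47655) = 10.77
Step 2: S = kB * ln(W) = 1.381e-23 * 10.77
Step 3: S = 1.488e-22 J/K

1.488e-22


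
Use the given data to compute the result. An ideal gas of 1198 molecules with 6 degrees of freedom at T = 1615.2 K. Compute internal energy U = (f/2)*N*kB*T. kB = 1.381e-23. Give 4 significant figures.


Step 1: f/2 = 6/2 = 3.0
Step 2: N*kB*T = 1198*1.381e-23*1615.2 = 2.672e-17
Step 3: U = 3.0 * 2.672e-17 = 8.017e-17 J

8.017e-17


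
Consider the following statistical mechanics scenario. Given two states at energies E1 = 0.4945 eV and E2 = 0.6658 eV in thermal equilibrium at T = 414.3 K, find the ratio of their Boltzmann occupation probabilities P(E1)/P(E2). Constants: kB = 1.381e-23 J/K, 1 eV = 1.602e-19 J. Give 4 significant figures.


Step 1: Compute energy difference dE = E1 - E2 = 0.4945 - 0.6658 = -0.1713 eV
Step 2: Convert to Joules: dE_J = -0.1713 * 1.602e-19 = -2.744e-20 J
Step 3: Compute exponent = -dE_J / (kB * T) = -(-2.744e-20) / (1.381e-23 * 414.3) = 4.796
Step 4: P(E1)/P(E2) = exp(4.796) = 121.1

121.1


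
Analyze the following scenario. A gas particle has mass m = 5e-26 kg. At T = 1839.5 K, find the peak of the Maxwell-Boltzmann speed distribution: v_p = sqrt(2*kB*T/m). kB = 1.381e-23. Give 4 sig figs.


Step 1: Numerator = 2*kB*T = 2*1.381e-23*1839.5 = 5.081e-20
Step 2: Ratio = 5.081e-20 / 5e-26 = 1.016e+06
Step 3: v_p = sqrt(1.016e+06) = 1008 m/s

1008


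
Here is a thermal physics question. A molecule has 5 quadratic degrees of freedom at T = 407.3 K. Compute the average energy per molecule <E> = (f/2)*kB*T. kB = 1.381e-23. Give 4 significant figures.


Step 1: f/2 = 5/2 = 2.5
Step 2: kB*T = 1.381e-23 * 407.3 = 5.625e-21
Step 3: <E> = 2.5 * 5.625e-21 = 1.406e-20 J

1.406e-20


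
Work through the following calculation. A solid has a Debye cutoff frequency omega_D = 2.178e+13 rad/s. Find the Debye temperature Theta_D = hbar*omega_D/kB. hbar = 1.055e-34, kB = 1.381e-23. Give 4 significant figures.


Step 1: hbar*omega_D = 1.055e-34 * 2.178e+13 = 2.298e-21 J
Step 2: Theta_D = 2.298e-21 / 1.381e-23
Step 3: Theta_D = 166.4 K

166.4


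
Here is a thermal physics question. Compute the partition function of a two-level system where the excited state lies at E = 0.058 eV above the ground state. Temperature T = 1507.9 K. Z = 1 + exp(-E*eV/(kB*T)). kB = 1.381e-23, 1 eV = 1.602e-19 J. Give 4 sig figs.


Step 1: Compute beta*E = E*eV/(kB*T) = 0.058*1.602e-19/(1.381e-23*1507.9) = 0.4462
Step 2: exp(-beta*E) = exp(-0.4462) = 0.6401
Step 3: Z = 1 + 0.6401 = 1.64

1.64


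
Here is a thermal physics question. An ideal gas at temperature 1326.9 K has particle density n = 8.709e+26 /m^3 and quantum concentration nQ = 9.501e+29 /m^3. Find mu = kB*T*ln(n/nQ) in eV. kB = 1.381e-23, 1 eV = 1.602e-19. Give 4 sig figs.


Step 1: n/nQ = 8.709e+26/9.501e+29 = 0.0009166
Step 2: ln(n/nQ) = -6.995
Step 3: mu = kB*T*ln(n/nQ) = 1.832e-20*-6.995 = -1.282e-19 J
Step 4: Convert to eV: -1.282e-19/1.602e-19 = -0.8001 eV

-0.8001


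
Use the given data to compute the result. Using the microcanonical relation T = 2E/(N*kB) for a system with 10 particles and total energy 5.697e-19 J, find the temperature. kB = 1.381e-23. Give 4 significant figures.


Step 1: Numerator = 2*E = 2*5.697e-19 = 1.139e-18 J
Step 2: Denominator = N*kB = 10*1.381e-23 = 1.381e-22
Step 3: T = 1.139e-18 / 1.381e-22 = 8251 K

8251


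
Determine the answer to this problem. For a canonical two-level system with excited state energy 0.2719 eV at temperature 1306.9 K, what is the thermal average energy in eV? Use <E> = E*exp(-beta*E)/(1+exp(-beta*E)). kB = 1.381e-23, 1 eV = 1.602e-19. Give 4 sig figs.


Step 1: beta*E = 0.2719*1.602e-19/(1.381e-23*1306.9) = 2.413
Step 2: exp(-beta*E) = 0.08951
Step 3: <E> = 0.2719*0.08951/(1+0.08951) = 0.02234 eV

0.02234


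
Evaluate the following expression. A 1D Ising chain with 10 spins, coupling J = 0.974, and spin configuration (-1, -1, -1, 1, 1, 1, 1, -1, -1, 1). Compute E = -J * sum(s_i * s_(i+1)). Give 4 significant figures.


Step 1: Nearest-neighbor products: 1, 1, -1, 1, 1, 1, -1, 1, -1
Step 2: Sum of products = 3
Step 3: E = -0.974 * 3 = -2.922

-2.922
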